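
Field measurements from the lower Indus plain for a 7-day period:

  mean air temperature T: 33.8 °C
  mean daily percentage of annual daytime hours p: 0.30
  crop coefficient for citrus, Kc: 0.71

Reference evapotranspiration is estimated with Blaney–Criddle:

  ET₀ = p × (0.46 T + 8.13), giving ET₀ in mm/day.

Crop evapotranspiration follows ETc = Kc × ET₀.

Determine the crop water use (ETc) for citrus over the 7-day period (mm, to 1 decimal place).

35.3 mm

ET₀ = 0.30 × (0.46 × 33.8 + 8.13) = 0.30 × 23.678 = 7.1034 mm/d
ETc = Kc × ET₀ = 0.71 × 7.1034 = 5.0434 mm/d
Over 7 days: 5.0434 × 7 = 35.304 mm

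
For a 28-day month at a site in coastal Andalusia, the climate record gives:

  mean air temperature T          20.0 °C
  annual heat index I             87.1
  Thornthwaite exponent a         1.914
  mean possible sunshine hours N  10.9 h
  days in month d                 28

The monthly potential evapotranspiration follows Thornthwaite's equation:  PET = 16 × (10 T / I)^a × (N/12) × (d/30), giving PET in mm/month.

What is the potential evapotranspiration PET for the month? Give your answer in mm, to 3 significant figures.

66.6 mm

10T/I = 10 × 20.0 / 87.1 = 2.2962
(10T/I)^a = 2.2962^1.914 = 4.9088
Uncorrected PET = 16 × 4.9088 = 78.541 mm
Correction = (N/12)(d/30) = (10.9/12)(28/30) = 0.8478
PET = 78.541 × 0.8478 = 66.587 mm/month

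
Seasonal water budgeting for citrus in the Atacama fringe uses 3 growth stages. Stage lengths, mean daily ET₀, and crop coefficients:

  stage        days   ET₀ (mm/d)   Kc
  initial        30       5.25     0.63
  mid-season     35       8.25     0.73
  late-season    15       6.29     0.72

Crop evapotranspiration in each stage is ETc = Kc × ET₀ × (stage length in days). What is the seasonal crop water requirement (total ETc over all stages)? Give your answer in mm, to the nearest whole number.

378 mm

initial: 0.63 × 5.25 × 30 = 99.23 mm
mid-season: 0.73 × 8.25 × 35 = 210.79 mm
late-season: 0.72 × 6.29 × 15 = 67.93 mm
Seasonal total = 377.95 mm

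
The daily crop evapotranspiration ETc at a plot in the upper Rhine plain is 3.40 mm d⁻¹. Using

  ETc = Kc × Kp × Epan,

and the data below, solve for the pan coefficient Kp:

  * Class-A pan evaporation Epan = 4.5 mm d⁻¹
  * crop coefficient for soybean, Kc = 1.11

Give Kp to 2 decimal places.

0.68

ETc = Kc × Kp × Epan  ⇒  Kp = ETc / (Kc × Epan)
Kp = 3.40 / (1.11 × 4.5) = 3.40 / 4.995 = 0.6807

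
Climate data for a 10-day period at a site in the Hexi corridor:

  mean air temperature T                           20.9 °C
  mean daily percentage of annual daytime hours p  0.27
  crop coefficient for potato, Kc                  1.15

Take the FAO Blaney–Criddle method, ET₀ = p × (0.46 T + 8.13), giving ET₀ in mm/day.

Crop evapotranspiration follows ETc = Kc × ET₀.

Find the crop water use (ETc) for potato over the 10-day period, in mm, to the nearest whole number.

55 mm

ET₀ = 0.27 × (0.46 × 20.9 + 8.13) = 0.27 × 17.744 = 4.7909 mm/d
ETc = Kc × ET₀ = 1.15 × 4.7909 = 5.5095 mm/d
Over 10 days: 5.5095 × 10 = 55.095 mm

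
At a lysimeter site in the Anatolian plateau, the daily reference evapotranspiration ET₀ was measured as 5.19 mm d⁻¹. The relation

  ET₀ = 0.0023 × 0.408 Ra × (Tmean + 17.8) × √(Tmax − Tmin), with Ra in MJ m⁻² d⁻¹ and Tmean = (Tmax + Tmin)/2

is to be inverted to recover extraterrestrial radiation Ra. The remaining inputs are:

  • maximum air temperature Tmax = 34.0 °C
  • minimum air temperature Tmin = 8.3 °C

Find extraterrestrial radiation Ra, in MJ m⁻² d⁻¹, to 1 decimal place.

Tmean = (34.0+8.3)/2 = 21.15 °C; ΔT = 25.7
Ra = ET₀ / [0.0023 × 0.408 × (Tmean+17.8) × √ΔT]
   = 5.19 / (0.0023 × 0.408 × 38.95 × 5.0695) = 28.010 MJ m⁻² d⁻¹

28.0 MJ m⁻² d⁻¹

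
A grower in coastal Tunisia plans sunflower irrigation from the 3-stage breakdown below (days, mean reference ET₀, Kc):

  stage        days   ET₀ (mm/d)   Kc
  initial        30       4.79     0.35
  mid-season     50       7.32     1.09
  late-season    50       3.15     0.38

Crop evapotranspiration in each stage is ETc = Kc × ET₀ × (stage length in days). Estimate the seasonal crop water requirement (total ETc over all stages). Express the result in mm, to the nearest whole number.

initial: 0.35 × 4.79 × 30 = 50.30 mm
mid-season: 1.09 × 7.32 × 50 = 398.94 mm
late-season: 0.38 × 3.15 × 50 = 59.85 mm
Seasonal total = 509.09 mm

509 mm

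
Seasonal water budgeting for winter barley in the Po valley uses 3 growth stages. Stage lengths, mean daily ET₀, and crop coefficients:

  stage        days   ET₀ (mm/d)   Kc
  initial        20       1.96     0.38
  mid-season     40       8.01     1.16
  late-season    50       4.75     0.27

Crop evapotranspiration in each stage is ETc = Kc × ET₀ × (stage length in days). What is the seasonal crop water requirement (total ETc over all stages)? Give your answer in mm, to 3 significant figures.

initial: 0.38 × 1.96 × 20 = 14.90 mm
mid-season: 1.16 × 8.01 × 40 = 371.66 mm
late-season: 0.27 × 4.75 × 50 = 64.13 mm
Seasonal total = 450.69 mm

451 mm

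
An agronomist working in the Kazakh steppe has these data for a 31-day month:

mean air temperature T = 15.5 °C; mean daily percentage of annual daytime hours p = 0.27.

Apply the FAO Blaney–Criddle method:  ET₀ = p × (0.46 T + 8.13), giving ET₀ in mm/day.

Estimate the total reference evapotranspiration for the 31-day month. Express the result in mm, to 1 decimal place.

127.7 mm

ET₀ = 0.27 × (0.46 × 15.5 + 8.13) = 0.27 × 15.260 = 4.1202 mm/d
Monthly total = 4.1202 × 31 = 127.726 mm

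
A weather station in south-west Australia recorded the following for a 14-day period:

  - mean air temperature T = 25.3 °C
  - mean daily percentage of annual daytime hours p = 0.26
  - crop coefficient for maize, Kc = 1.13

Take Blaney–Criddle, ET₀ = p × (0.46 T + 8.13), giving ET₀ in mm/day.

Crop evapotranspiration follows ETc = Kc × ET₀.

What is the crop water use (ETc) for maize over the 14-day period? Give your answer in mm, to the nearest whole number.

ET₀ = 0.26 × (0.46 × 25.3 + 8.13) = 0.26 × 19.768 = 5.1397 mm/d
ETc = Kc × ET₀ = 1.13 × 5.1397 = 5.8079 mm/d
Over 14 days: 5.8079 × 14 = 81.311 mm

81 mm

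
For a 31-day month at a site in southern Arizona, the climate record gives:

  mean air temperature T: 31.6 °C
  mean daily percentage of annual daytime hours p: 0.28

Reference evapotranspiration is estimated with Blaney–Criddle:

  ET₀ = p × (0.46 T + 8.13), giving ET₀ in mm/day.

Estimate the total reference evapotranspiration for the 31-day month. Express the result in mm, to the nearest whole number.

ET₀ = 0.28 × (0.46 × 31.6 + 8.13) = 0.28 × 22.666 = 6.3465 mm/d
Monthly total = 6.3465 × 31 = 196.742 mm

197 mm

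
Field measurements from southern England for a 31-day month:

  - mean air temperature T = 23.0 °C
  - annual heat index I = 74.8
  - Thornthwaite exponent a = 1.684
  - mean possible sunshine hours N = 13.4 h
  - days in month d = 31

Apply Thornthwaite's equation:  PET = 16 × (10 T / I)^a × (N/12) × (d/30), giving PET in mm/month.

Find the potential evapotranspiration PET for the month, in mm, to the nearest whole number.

10T/I = 10 × 23.0 / 74.8 = 3.0749
(10T/I)^a = 3.0749^1.684 = 6.6299
Uncorrected PET = 16 × 6.6299 = 106.078 mm
Correction = (N/12)(d/30) = (13.4/12)(31/30) = 1.1539
PET = 106.078 × 1.1539 = 122.403 mm/month

122 mm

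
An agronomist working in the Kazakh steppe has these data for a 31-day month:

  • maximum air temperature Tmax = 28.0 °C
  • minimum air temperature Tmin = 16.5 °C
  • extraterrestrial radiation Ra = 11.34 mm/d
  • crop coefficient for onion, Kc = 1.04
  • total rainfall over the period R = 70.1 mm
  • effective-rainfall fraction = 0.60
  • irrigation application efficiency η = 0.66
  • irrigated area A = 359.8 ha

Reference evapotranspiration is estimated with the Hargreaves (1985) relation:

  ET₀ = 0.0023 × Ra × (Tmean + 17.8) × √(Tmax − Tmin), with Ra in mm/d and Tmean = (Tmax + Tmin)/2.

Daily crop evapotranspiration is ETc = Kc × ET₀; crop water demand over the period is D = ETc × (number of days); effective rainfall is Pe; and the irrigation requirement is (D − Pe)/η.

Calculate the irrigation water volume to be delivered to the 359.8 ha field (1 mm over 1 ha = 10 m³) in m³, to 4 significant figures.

Tmean = (28.0 + 16.5)/2 = 22.25 °C
ET₀ = 0.0023 × 11.34 × (22.25 + 17.8) × √11.5 = 0.0023 × 11.34 × 40.05 × 3.3912 = 3.5424 mm/d
ETc = Kc × ET₀ = 1.04 × 3.5424 = 3.6841 mm/d
Crop demand D = ETc × 31 d = 3.6841 × 31 = 114.207 mm
Pe = 0.60 × 70.1 = 42.060 mm
D − Pe = 114.207 − 42.060 = 72.147 mm
Gross irrigation = 72.147 / 0.66 = 109.314 mm
Volume = 109.314 mm × 359.8 ha × 10 = 393311.8 m³

393300 m³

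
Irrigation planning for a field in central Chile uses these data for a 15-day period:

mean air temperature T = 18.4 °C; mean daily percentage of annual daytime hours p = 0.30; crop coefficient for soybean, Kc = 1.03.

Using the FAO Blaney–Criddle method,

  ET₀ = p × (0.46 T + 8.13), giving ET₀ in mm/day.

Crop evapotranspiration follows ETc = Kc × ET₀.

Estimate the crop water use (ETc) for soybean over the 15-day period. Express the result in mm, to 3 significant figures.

76.9 mm

ET₀ = 0.30 × (0.46 × 18.4 + 8.13) = 0.30 × 16.594 = 4.9782 mm/d
ETc = Kc × ET₀ = 1.03 × 4.9782 = 5.1275 mm/d
Over 15 days: 5.1275 × 15 = 76.913 mm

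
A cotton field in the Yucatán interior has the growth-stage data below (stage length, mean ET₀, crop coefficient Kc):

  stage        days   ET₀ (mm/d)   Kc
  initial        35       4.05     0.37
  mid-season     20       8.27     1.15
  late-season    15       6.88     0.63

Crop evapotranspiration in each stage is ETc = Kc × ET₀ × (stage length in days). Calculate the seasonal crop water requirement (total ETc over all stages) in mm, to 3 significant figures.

initial: 0.37 × 4.05 × 35 = 52.45 mm
mid-season: 1.15 × 8.27 × 20 = 190.21 mm
late-season: 0.63 × 6.88 × 15 = 65.02 mm
Seasonal total = 307.68 mm

308 mm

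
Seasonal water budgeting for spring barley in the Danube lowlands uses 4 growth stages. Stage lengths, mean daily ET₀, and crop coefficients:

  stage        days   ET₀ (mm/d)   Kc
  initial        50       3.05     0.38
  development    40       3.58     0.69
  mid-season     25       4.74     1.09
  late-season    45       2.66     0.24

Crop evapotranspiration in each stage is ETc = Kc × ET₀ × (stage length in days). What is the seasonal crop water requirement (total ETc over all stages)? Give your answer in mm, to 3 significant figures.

initial: 0.38 × 3.05 × 50 = 57.95 mm
development: 0.69 × 3.58 × 40 = 98.81 mm
mid-season: 1.09 × 4.74 × 25 = 129.17 mm
late-season: 0.24 × 2.66 × 45 = 28.73 mm
Seasonal total = 314.66 mm

315 mm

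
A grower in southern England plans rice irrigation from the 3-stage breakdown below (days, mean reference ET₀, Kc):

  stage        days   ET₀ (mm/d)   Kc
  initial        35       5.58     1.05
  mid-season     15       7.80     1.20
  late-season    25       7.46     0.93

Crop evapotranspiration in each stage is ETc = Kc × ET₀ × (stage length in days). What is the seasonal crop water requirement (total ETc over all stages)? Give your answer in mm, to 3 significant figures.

519 mm

initial: 1.05 × 5.58 × 35 = 205.07 mm
mid-season: 1.20 × 7.80 × 15 = 140.40 mm
late-season: 0.93 × 7.46 × 25 = 173.45 mm
Seasonal total = 518.92 mm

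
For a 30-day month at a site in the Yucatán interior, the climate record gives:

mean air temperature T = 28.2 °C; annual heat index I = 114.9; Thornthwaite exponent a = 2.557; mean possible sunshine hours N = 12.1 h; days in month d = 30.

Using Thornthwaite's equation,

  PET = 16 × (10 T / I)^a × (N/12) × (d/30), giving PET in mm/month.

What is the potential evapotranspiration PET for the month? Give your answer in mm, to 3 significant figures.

10T/I = 10 × 28.2 / 114.9 = 2.4543
(10T/I)^a = 2.4543^2.557 = 9.9322
Uncorrected PET = 16 × 9.9322 = 158.915 mm
Correction = (N/12)(d/30) = (12.1/12)(30/30) = 1.0083
PET = 158.915 × 1.0083 = 160.234 mm/month

160 mm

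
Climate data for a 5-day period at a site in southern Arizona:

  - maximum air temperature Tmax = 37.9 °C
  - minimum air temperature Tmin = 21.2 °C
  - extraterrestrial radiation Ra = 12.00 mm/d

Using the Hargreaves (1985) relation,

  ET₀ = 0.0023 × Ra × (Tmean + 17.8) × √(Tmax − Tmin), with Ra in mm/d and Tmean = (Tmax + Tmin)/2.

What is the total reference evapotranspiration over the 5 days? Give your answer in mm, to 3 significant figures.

26.7 mm

Tmean = (37.9 + 21.2)/2 = 29.55 °C
ET₀ = 0.0023 × 12.00 × (29.55 + 17.8) × √16.7 = 0.0023 × 12.00 × 47.35 × 4.0866 = 5.3406 mm/d
Over 5 days: 5.3406 × 5 = 26.703 mm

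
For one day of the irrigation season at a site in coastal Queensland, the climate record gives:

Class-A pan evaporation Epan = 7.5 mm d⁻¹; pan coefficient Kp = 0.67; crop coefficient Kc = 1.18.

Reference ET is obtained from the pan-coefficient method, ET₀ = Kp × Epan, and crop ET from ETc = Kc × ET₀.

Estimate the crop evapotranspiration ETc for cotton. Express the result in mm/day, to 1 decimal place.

ET₀ = 0.67 × 7.5 = 5.0250 mm/d
ETc = Kc × ET₀ = 1.18 × 5.0250 = 5.9295 mm/d

5.9 mm/day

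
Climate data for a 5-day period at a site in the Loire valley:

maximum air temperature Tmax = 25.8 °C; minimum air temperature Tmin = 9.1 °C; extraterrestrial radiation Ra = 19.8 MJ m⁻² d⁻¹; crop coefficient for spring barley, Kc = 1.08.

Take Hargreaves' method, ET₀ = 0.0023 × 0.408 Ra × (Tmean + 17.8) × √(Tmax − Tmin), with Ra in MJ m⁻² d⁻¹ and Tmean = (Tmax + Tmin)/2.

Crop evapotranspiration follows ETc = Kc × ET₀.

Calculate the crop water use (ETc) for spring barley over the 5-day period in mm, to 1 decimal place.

Tmean = (25.8 + 9.1)/2 = 17.45 °C
0.408 Ra = 0.408 × 19.8 = 8.0784 mm/d equivalent
ET₀ = 0.0023 × 8.0784 × (17.45 + 17.8) × √16.7 = 0.0023 × 8.0784 × 35.25 × 4.0866 = 2.6765 mm/d
ETc = Kc × ET₀ = 1.08 × 2.6765 = 2.8906 mm/d
Over 5 days: 2.8906 × 5 = 14.453 mm

14.5 mm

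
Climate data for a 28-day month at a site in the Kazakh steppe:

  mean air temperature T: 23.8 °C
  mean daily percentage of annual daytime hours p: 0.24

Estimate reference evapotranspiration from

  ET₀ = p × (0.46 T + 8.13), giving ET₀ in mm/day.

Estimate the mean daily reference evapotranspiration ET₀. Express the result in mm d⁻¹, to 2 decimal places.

ET₀ = 0.24 × (0.46 × 23.8 + 8.13) = 0.24 × 19.078 = 4.5787 mm/d

4.58 mm d⁻¹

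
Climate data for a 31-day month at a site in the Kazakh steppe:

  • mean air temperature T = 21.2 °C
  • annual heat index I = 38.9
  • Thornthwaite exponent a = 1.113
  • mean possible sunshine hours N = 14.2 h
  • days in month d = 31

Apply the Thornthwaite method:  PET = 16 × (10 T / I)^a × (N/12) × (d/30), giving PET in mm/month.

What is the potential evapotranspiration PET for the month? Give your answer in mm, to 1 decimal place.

10T/I = 10 × 21.2 / 38.9 = 5.4499
(10T/I)^a = 5.4499^1.113 = 6.6009
Uncorrected PET = 16 × 6.6009 = 105.614 mm
Correction = (N/12)(d/30) = (14.2/12)(31/30) = 1.2228
PET = 105.614 × 1.2228 = 129.145 mm/month

129.1 mm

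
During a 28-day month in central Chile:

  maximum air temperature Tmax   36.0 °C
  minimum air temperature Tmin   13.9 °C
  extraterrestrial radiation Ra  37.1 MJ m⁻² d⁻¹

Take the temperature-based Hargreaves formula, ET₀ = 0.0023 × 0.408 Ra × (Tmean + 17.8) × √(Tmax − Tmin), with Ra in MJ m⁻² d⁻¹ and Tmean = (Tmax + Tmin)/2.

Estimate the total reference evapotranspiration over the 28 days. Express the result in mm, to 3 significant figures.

Tmean = (36.0 + 13.9)/2 = 24.95 °C
0.408 Ra = 0.408 × 37.1 = 15.1368 mm/d equivalent
ET₀ = 0.0023 × 15.1368 × (24.95 + 17.8) × √22.1 = 0.0023 × 15.1368 × 42.75 × 4.7011 = 6.9968 mm/d
Over 28 days: 6.9968 × 28 = 195.910 mm

196 mm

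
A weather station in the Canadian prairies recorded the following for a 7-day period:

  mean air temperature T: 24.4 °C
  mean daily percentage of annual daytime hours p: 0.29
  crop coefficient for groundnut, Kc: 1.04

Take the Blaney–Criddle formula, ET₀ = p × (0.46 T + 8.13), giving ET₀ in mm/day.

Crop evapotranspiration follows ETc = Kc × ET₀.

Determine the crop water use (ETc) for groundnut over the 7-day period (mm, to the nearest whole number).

41 mm

ET₀ = 0.29 × (0.46 × 24.4 + 8.13) = 0.29 × 19.354 = 5.6127 mm/d
ETc = Kc × ET₀ = 1.04 × 5.6127 = 5.8372 mm/d
Over 7 days: 5.8372 × 7 = 40.860 mm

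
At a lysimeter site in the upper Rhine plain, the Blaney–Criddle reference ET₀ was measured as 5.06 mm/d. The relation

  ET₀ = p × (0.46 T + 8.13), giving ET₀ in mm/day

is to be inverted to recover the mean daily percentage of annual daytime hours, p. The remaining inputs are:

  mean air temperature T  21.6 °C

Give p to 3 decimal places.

p = ET₀ / (0.46 T + 8.13) = 5.06 / (0.46 × 21.6 + 8.13) = 5.06 / 18.066 = 0.2801

0.280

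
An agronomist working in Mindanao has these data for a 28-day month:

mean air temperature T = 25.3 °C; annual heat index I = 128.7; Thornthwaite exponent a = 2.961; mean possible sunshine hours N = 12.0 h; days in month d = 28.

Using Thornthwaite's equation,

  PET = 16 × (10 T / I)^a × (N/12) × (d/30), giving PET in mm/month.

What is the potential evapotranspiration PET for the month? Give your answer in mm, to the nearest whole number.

110 mm

10T/I = 10 × 25.3 / 128.7 = 1.9658
(10T/I)^a = 1.9658^2.961 = 7.3989
Uncorrected PET = 16 × 7.3989 = 118.382 mm
Correction = (N/12)(d/30) = (12.0/12)(28/30) = 0.9333
PET = 118.382 × 0.9333 = 110.486 mm/month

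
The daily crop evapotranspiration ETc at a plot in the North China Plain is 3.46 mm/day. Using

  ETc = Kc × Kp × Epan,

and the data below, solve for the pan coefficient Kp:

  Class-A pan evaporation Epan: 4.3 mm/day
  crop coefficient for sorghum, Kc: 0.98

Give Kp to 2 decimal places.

ETc = Kc × Kp × Epan  ⇒  Kp = ETc / (Kc × Epan)
Kp = 3.46 / (0.98 × 4.3) = 3.46 / 4.214 = 0.8211

0.82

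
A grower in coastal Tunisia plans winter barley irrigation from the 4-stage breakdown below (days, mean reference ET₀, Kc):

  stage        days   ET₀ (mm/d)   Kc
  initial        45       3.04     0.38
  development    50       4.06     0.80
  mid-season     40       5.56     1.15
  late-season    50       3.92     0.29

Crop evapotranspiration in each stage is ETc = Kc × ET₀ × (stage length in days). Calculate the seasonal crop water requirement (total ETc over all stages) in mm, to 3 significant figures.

initial: 0.38 × 3.04 × 45 = 51.98 mm
development: 0.80 × 4.06 × 50 = 162.40 mm
mid-season: 1.15 × 5.56 × 40 = 255.76 mm
late-season: 0.29 × 3.92 × 50 = 56.84 mm
Seasonal total = 526.98 mm

527 mm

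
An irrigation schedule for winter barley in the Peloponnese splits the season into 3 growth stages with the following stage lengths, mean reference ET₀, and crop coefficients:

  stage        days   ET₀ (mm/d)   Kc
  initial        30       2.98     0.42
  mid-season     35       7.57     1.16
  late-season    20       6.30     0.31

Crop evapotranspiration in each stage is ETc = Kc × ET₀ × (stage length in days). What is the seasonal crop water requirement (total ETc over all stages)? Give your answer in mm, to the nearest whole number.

initial: 0.42 × 2.98 × 30 = 37.55 mm
mid-season: 1.16 × 7.57 × 35 = 307.34 mm
late-season: 0.31 × 6.30 × 20 = 39.06 mm
Seasonal total = 383.95 mm

384 mm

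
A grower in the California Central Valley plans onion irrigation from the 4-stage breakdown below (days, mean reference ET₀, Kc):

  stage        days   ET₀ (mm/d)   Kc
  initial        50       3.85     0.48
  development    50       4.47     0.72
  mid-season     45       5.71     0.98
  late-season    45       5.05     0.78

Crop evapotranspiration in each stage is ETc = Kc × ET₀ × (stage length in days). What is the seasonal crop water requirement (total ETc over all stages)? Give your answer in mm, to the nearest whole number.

682 mm

initial: 0.48 × 3.85 × 50 = 92.40 mm
development: 0.72 × 4.47 × 50 = 160.92 mm
mid-season: 0.98 × 5.71 × 45 = 251.81 mm
late-season: 0.78 × 5.05 × 45 = 177.26 mm
Seasonal total = 682.39 mm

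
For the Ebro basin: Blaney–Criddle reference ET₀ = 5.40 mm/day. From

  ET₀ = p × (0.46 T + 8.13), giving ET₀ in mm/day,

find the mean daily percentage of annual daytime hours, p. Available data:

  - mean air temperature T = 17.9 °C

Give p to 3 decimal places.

p = ET₀ / (0.46 T + 8.13) = 5.40 / (0.46 × 17.9 + 8.13) = 5.40 / 16.364 = 0.3300

0.330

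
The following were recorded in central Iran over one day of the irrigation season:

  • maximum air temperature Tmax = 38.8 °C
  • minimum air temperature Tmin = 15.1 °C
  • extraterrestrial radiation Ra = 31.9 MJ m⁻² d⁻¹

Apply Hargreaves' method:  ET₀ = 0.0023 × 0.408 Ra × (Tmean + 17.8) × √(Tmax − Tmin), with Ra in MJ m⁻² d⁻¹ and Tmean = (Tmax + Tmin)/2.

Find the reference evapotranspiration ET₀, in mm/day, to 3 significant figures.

Tmean = (38.8 + 15.1)/2 = 26.95 °C
0.408 Ra = 0.408 × 31.9 = 13.0152 mm/d equivalent
ET₀ = 0.0023 × 13.0152 × (26.95 + 17.8) × √23.7 = 0.0023 × 13.0152 × 44.75 × 4.8683 = 6.5215 mm/d

6.52 mm/day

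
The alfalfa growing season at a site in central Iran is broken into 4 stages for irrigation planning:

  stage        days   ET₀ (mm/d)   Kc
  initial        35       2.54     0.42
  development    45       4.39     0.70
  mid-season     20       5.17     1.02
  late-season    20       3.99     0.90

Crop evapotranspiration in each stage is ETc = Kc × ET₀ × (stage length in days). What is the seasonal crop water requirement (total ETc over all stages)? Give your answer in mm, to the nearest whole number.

initial: 0.42 × 2.54 × 35 = 37.34 mm
development: 0.70 × 4.39 × 45 = 138.29 mm
mid-season: 1.02 × 5.17 × 20 = 105.47 mm
late-season: 0.90 × 3.99 × 20 = 71.82 mm
Seasonal total = 352.92 mm

353 mm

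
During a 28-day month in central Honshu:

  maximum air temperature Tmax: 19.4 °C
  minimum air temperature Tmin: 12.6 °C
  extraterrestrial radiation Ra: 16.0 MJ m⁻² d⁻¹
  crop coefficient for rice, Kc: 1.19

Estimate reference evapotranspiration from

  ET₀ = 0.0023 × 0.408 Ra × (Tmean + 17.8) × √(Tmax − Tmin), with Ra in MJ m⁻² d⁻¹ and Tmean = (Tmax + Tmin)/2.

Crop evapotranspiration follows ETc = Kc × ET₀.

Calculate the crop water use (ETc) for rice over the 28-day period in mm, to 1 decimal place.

Tmean = (19.4 + 12.6)/2 = 16.00 °C
0.408 Ra = 0.408 × 16.0 = 6.5280 mm/d equivalent
ET₀ = 0.0023 × 6.5280 × (16.00 + 17.8) × √6.8 = 0.0023 × 6.5280 × 33.80 × 2.6077 = 1.3234 mm/d
ETc = Kc × ET₀ = 1.19 × 1.3234 = 1.5748 mm/d
Over 28 days: 1.5748 × 28 = 44.094 mm

44.1 mm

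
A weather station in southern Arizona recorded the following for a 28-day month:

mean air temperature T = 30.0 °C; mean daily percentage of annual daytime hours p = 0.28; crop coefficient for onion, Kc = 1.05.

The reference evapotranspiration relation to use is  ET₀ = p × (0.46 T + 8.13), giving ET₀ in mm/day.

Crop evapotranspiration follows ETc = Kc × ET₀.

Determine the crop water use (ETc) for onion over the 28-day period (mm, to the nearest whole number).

ET₀ = 0.28 × (0.46 × 30.0 + 8.13) = 0.28 × 21.930 = 6.1404 mm/d
ETc = Kc × ET₀ = 1.05 × 6.1404 = 6.4474 mm/d
Over 28 days: 6.4474 × 28 = 180.527 mm

181 mm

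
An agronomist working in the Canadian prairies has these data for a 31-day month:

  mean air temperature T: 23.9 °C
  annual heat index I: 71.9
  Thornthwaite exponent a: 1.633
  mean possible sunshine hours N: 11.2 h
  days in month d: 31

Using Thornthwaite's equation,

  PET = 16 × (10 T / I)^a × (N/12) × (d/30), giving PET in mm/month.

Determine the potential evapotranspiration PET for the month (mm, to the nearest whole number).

110 mm

10T/I = 10 × 23.9 / 71.9 = 3.3241
(10T/I)^a = 3.3241^1.633 = 7.1104
Uncorrected PET = 16 × 7.1104 = 113.766 mm
Correction = (N/12)(d/30) = (11.2/12)(31/30) = 0.9644
PET = 113.766 × 0.9644 = 109.716 mm/month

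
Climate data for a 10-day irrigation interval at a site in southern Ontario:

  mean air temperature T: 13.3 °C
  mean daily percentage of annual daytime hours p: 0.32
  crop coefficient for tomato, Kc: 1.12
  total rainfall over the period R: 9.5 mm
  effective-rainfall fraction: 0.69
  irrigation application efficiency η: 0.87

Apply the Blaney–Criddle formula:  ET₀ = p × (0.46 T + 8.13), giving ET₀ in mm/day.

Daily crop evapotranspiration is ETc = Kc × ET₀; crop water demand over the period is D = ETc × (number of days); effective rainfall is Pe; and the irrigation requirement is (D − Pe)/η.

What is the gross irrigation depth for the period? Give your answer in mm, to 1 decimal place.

51.2 mm

ET₀ = 0.32 × (0.46 × 13.3 + 8.13) = 0.32 × 14.248 = 4.5594 mm/d
ETc = Kc × ET₀ = 1.12 × 4.5594 = 5.1065 mm/d
Crop demand D = ETc × 10 d = 5.1065 × 10 = 51.065 mm
Pe = 0.69 × 9.5 = 6.555 mm
D − Pe = 51.065 − 6.555 = 44.510 mm
Gross irrigation = 44.510 / 0.87 = 51.161 mm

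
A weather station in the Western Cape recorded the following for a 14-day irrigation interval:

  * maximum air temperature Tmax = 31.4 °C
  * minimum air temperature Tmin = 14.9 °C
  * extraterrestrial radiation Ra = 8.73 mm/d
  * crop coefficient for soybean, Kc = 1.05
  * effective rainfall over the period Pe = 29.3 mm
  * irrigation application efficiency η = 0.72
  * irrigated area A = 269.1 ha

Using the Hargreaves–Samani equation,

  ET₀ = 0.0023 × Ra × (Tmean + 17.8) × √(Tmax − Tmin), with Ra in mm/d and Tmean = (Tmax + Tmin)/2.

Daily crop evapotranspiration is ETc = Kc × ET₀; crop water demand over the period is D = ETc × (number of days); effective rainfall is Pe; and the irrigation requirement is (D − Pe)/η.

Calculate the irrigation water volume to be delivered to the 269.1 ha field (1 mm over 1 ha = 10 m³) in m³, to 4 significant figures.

73990 m³

Tmean = (31.4 + 14.9)/2 = 23.15 °C
ET₀ = 0.0023 × 8.73 × (23.15 + 17.8) × √16.5 = 0.0023 × 8.73 × 40.95 × 4.0620 = 3.3399 mm/d
ETc = Kc × ET₀ = 1.05 × 3.3399 = 3.5069 mm/d
Crop demand D = ETc × 14 d = 3.5069 × 14 = 49.097 mm
D − Pe = 49.097 − 29.3 = 19.797 mm
Gross irrigation = 19.797 / 0.72 = 27.496 mm
Volume = 27.496 mm × 269.1 ha × 10 = 73991.7 m³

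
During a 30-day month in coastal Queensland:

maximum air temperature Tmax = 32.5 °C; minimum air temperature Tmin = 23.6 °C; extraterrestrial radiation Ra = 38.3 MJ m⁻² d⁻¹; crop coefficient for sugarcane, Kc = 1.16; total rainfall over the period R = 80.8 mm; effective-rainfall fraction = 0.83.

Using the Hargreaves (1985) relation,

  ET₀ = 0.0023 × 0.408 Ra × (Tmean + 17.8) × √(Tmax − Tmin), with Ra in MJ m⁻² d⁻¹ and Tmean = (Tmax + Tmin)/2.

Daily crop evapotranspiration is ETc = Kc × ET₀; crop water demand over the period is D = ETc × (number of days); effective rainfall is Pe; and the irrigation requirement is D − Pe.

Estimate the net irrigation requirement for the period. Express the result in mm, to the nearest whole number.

104 mm

Tmean = (32.5 + 23.6)/2 = 28.05 °C
0.408 Ra = 0.408 × 38.3 = 15.6264 mm/d equivalent
ET₀ = 0.0023 × 15.6264 × (28.05 + 17.8) × √8.9 = 0.0023 × 15.6264 × 45.85 × 2.9833 = 4.9161 mm/d
ETc = Kc × ET₀ = 1.16 × 4.9161 = 5.7027 mm/d
Crop demand D = ETc × 30 d = 5.7027 × 30 = 171.081 mm
Pe = 0.83 × 80.8 = 67.064 mm
D − Pe = 171.081 − 67.064 = 104.017 mm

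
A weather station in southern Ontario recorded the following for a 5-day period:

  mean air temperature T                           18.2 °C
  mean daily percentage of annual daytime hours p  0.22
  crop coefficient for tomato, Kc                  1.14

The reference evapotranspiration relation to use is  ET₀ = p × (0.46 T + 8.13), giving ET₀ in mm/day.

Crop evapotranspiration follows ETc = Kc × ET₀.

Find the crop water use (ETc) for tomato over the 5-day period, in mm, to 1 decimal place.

20.7 mm

ET₀ = 0.22 × (0.46 × 18.2 + 8.13) = 0.22 × 16.502 = 3.6304 mm/d
ETc = Kc × ET₀ = 1.14 × 3.6304 = 4.1387 mm/d
Over 5 days: 4.1387 × 5 = 20.694 mm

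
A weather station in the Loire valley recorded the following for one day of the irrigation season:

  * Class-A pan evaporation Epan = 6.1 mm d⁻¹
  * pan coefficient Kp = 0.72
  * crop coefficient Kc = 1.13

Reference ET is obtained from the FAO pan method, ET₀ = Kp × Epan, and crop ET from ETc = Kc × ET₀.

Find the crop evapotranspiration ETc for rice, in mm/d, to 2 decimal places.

4.96 mm/d

ET₀ = 0.72 × 6.1 = 4.3920 mm/d
ETc = Kc × ET₀ = 1.13 × 4.3920 = 4.9630 mm/d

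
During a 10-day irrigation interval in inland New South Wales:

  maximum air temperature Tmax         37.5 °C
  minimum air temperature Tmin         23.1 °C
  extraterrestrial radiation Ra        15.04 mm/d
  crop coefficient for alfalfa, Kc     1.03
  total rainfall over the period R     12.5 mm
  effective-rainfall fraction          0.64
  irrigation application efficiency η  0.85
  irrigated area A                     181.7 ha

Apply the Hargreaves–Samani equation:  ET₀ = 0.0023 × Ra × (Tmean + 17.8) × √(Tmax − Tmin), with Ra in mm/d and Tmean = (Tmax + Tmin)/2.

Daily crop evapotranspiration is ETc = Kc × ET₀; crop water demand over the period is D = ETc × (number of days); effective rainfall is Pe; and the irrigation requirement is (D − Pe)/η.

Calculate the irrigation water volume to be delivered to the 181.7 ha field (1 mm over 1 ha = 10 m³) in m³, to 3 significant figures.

122000 m³

Tmean = (37.5 + 23.1)/2 = 30.30 °C
ET₀ = 0.0023 × 15.04 × (30.30 + 17.8) × √14.4 = 0.0023 × 15.04 × 48.10 × 3.7947 = 6.3139 mm/d
ETc = Kc × ET₀ = 1.03 × 6.3139 = 6.5033 mm/d
Crop demand D = ETc × 10 d = 6.5033 × 10 = 65.033 mm
Pe = 0.64 × 12.5 = 8.000 mm
D − Pe = 65.033 − 8.000 = 57.033 mm
Gross irrigation = 57.033 / 0.85 = 67.098 mm
Volume = 67.098 mm × 181.7 ha × 10 = 121917.1 m³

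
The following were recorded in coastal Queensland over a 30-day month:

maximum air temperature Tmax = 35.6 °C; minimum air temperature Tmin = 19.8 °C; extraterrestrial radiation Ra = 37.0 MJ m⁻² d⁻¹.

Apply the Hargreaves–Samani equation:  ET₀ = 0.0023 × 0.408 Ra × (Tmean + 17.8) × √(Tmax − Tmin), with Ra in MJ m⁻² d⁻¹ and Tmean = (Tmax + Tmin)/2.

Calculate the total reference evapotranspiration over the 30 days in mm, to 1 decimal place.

Tmean = (35.6 + 19.8)/2 = 27.70 °C
0.408 Ra = 0.408 × 37.0 = 15.0960 mm/d equivalent
ET₀ = 0.0023 × 15.0960 × (27.70 + 17.8) × √15.8 = 0.0023 × 15.0960 × 45.50 × 3.9749 = 6.2795 mm/d
Over 30 days: 6.2795 × 30 = 188.385 mm

188.4 mm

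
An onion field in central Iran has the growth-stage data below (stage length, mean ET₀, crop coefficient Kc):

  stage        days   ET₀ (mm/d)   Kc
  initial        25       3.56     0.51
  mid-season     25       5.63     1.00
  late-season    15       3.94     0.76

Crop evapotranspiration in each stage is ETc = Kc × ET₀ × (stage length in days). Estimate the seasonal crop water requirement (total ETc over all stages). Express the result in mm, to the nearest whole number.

initial: 0.51 × 3.56 × 25 = 45.39 mm
mid-season: 1.00 × 5.63 × 25 = 140.75 mm
late-season: 0.76 × 3.94 × 15 = 44.92 mm
Seasonal total = 231.06 mm

231 mm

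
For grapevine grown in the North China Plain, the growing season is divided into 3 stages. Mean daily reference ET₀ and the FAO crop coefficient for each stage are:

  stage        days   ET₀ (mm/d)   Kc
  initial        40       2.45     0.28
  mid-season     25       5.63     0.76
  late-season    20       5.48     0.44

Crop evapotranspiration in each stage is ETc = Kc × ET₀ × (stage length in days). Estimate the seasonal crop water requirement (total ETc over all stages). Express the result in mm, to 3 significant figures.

183 mm

initial: 0.28 × 2.45 × 40 = 27.44 mm
mid-season: 0.76 × 5.63 × 25 = 106.97 mm
late-season: 0.44 × 5.48 × 20 = 48.22 mm
Seasonal total = 182.63 mm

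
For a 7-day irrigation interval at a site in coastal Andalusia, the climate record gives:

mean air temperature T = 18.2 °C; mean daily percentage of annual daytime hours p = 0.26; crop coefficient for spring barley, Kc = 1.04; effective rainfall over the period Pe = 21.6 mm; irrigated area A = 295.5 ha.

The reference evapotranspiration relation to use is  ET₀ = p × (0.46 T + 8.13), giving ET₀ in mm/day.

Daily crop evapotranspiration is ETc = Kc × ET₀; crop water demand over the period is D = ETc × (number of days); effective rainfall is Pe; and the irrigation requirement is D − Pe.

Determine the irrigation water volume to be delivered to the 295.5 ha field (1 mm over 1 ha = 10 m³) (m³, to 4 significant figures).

28470 m³

ET₀ = 0.26 × (0.46 × 18.2 + 8.13) = 0.26 × 16.502 = 4.2905 mm/d
ETc = Kc × ET₀ = 1.04 × 4.2905 = 4.4621 mm/d
Crop demand D = ETc × 7 d = 4.4621 × 7 = 31.235 mm
D − Pe = 31.235 − 21.6 = 9.635 mm
Volume = 9.635 mm × 295.5 ha × 10 = 28471.4 m³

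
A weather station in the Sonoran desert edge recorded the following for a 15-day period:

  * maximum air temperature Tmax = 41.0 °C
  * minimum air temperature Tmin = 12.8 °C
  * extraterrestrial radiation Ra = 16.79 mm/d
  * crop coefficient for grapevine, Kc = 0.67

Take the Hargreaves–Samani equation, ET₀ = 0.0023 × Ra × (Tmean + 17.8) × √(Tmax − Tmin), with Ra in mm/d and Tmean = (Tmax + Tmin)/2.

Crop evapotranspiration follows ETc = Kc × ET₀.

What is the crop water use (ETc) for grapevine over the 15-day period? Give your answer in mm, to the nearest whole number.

92 mm

Tmean = (41.0 + 12.8)/2 = 26.90 °C
ET₀ = 0.0023 × 16.79 × (26.90 + 17.8) × √28.2 = 0.0023 × 16.79 × 44.70 × 5.3104 = 9.1667 mm/d
ETc = Kc × ET₀ = 0.67 × 9.1667 = 6.1417 mm/d
Over 15 days: 6.1417 × 15 = 92.126 mm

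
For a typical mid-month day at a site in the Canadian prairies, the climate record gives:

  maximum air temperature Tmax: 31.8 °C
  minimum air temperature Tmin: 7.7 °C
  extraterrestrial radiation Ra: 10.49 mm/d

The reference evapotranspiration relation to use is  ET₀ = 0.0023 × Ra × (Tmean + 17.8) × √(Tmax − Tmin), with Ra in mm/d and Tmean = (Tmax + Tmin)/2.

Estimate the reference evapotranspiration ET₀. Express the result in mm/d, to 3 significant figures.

4.45 mm/d

Tmean = (31.8 + 7.7)/2 = 19.75 °C
ET₀ = 0.0023 × 10.49 × (19.75 + 17.8) × √24.1 = 0.0023 × 10.49 × 37.55 × 4.9092 = 4.4476 mm/d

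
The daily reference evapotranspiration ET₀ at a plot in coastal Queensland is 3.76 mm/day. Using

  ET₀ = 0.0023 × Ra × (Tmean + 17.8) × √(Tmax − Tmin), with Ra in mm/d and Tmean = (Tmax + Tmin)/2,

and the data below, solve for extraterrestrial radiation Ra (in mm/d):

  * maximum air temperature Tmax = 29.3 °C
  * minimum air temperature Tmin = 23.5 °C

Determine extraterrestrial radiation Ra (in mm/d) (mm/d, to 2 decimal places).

Tmean = 26.40 °C; √ΔT = 2.4083
Ra = ET₀ / [0.0023 × (Tmean+17.8) × √ΔT] = 3.76 / (0.0023 × 44.20 × 2.4083) = 15.358 mm/d

15.36 mm/d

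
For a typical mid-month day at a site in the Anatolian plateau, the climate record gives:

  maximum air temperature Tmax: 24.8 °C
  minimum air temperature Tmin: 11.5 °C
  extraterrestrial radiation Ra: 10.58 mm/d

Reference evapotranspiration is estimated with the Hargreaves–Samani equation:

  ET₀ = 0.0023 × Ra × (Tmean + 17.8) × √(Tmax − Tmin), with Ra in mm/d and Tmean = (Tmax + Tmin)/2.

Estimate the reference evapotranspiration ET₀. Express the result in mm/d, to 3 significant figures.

3.19 mm/d

Tmean = (24.8 + 11.5)/2 = 18.15 °C
ET₀ = 0.0023 × 10.58 × (18.15 + 17.8) × √13.3 = 0.0023 × 10.58 × 35.95 × 3.6469 = 3.1903 mm/d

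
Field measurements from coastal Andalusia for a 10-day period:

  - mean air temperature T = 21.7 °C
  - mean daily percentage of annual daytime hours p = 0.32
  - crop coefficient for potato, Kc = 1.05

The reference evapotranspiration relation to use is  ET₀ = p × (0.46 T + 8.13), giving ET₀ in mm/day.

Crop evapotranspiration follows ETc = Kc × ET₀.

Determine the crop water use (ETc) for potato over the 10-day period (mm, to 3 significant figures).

60.9 mm

ET₀ = 0.32 × (0.46 × 21.7 + 8.13) = 0.32 × 18.112 = 5.7958 mm/d
ETc = Kc × ET₀ = 1.05 × 5.7958 = 6.0856 mm/d
Over 10 days: 6.0856 × 10 = 60.856 mm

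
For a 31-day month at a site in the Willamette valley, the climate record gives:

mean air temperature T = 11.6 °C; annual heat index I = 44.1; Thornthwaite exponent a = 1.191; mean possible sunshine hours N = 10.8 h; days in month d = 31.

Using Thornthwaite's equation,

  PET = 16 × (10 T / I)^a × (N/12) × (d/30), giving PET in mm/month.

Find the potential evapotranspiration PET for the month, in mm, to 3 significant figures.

10T/I = 10 × 11.6 / 44.1 = 2.6304
(10T/I)^a = 2.6304^1.191 = 3.1641
Uncorrected PET = 16 × 3.1641 = 50.626 mm
Correction = (N/12)(d/30) = (10.8/12)(31/30) = 0.9300
PET = 50.626 × 0.9300 = 47.082 mm/month

47.1 mm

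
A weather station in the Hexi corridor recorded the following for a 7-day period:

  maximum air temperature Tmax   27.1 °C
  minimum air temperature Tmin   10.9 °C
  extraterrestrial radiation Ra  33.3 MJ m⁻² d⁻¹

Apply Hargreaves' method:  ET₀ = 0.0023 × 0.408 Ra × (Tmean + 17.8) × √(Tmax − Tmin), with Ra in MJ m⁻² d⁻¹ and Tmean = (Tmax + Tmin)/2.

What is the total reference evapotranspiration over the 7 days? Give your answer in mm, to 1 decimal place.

32.4 mm

Tmean = (27.1 + 10.9)/2 = 19.00 °C
0.408 Ra = 0.408 × 33.3 = 13.5864 mm/d equivalent
ET₀ = 0.0023 × 13.5864 × (19.00 + 17.8) × √16.2 = 0.0023 × 13.5864 × 36.80 × 4.0249 = 4.6284 mm/d
Over 7 days: 4.6284 × 7 = 32.399 mm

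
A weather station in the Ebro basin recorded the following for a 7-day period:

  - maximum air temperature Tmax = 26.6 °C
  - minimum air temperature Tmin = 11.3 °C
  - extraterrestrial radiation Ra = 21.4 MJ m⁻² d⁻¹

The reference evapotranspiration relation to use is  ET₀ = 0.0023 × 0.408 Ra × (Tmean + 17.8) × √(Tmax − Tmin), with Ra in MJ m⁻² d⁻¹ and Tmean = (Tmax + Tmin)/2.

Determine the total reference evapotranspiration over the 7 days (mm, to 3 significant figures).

Tmean = (26.6 + 11.3)/2 = 18.95 °C
0.408 Ra = 0.408 × 21.4 = 8.7312 mm/d equivalent
ET₀ = 0.0023 × 8.7312 × (18.95 + 17.8) × √15.3 = 0.0023 × 8.7312 × 36.75 × 3.9115 = 2.8867 mm/d
Over 7 days: 2.8867 × 7 = 20.207 mm

20.2 mm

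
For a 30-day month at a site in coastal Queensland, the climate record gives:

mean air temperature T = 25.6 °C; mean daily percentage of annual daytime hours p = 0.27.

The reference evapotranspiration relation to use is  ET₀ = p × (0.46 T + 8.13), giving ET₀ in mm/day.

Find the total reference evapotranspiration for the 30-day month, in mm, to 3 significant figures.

161 mm

ET₀ = 0.27 × (0.46 × 25.6 + 8.13) = 0.27 × 19.906 = 5.3746 mm/d
Monthly total = 5.3746 × 30 = 161.238 mm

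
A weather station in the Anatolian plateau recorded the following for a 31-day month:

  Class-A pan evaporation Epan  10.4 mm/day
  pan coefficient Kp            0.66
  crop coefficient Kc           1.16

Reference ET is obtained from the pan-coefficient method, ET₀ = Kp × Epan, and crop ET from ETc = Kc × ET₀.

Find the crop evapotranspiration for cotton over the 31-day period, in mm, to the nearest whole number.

247 mm

ET₀ = 0.66 × 10.4 = 6.8640 mm/d
ETc = Kc × ET₀ = 1.16 × 6.8640 = 7.9622 mm/d
Over 31 days: 7.9622 × 31 = 246.828 mm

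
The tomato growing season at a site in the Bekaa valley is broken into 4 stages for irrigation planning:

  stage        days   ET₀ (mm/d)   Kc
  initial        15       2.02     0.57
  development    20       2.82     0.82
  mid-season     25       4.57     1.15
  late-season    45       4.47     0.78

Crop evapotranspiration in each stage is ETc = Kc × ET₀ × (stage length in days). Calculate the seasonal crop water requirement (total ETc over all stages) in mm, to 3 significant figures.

352 mm

initial: 0.57 × 2.02 × 15 = 17.27 mm
development: 0.82 × 2.82 × 20 = 46.25 mm
mid-season: 1.15 × 4.57 × 25 = 131.39 mm
late-season: 0.78 × 4.47 × 45 = 156.90 mm
Seasonal total = 351.81 mm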